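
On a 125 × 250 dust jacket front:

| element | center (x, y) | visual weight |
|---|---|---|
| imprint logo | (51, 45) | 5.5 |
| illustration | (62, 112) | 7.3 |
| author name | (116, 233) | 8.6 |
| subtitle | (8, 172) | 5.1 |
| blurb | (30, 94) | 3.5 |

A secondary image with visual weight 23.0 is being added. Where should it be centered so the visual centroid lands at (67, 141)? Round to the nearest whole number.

(73, 139)

After adding the secondary image, total weight = 5.5 + 7.3 + 8.6 + 5.1 + 3.5 + 23.0 = 53.0.
x: need Σw·x = 53.0·67 = 3551.0. Existing = 5.5·51 + 7.3·62 + 8.6·116 + 5.1·8 + 3.5·30 = 1876.5. Remainder 1674.5 / 23.0 ≈ 72.80.
y: need Σw·y = 53.0·141 = 7473.0. Existing = 5.5·45 + 7.3·112 + 8.6·233 + 5.1·172 + 3.5·94 = 4275.1. Remainder 3197.9 / 23.0 ≈ 139.04.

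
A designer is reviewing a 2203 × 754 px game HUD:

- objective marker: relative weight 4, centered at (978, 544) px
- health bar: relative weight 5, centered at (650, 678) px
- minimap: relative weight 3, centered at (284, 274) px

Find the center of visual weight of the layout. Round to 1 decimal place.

Σw = 4 + 5 + 3 = 12.
Σw·x = 4·978 + 5·650 + 3·284 = 8014, so x̄ = 8014/12 ≈ 667.83.
Σw·y = 4·544 + 5·678 + 3·274 = 6388, so ȳ = 6388/12 ≈ 532.33.

(667.8, 532.3)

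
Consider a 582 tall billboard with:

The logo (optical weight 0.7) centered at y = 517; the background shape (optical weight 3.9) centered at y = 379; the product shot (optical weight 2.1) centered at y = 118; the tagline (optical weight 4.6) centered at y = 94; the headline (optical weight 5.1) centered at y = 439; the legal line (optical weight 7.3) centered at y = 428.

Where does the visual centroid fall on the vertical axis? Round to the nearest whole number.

Weights sum to 0.7 + 3.9 + 2.1 + 4.6 + 5.1 + 7.3 = 23.7.
y: (0.7·517 + 3.9·379 + 2.1·118 + 4.6·94 + 5.1·439 + 7.3·428) / 23.7 = 7883.5 / 23.7 ≈ 332.64

y ≈ 333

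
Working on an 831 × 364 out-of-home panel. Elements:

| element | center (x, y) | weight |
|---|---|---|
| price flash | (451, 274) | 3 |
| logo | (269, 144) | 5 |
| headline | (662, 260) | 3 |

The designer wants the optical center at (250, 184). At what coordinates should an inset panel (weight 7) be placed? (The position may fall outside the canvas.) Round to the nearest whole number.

(-26, 141)

With the inset panel, Σw becomes 3 + 5 + 3 + 7 = 18.
Along x: (4684 + 7·x) / 18 = 250 (existing moment 3·451 + 5·269 + 3·662 = 4684) ⇒ x = (4500 − 4684) / 7 ≈ -26.29.
Along y: (2322 + 7·y) / 18 = 184 (existing moment 3·274 + 5·144 + 3·260 = 2322) ⇒ y = (3312 − 2322) / 7 ≈ 141.43.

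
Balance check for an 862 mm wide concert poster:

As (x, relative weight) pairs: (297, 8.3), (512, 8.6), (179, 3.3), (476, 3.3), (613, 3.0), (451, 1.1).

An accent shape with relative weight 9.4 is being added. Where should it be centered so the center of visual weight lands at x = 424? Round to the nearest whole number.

After adding the accent shape, total weight = 8.3 + 8.6 + 3.3 + 3.3 + 3.0 + 1.1 + 9.4 = 37.0.
x: need Σw·x = 37.0·424 = 15688.0. Existing = 8.3·297 + 8.6·512 + 3.3·179 + 3.3·476 + 3.0·613 + 1.1·451 = 11364.9. Remainder 4323.1 / 9.4 ≈ 459.90.

x ≈ 460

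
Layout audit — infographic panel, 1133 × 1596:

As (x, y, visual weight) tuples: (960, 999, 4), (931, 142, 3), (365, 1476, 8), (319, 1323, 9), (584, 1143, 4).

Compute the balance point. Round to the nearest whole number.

(527, 1168)

Σw = 4 + 3 + 8 + 9 + 4 = 28.
x-moment: 4·960 + 3·931 + 8·365 + 9·319 + 4·584 = 14760; centroid 14760/28 ≈ 527.14.
y-moment: 4·999 + 3·142 + 8·1476 + 9·1323 + 4·1143 = 32709; centroid 32709/28 ≈ 1168.18.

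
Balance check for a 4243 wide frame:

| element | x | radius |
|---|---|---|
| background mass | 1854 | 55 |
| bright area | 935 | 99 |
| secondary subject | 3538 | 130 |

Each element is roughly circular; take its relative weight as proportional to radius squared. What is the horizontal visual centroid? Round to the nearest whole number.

r² weights: background mass 55² = 3025, bright area 99² = 9801, secondary subject 130² = 16900. Total = 29726.
x-moment: 3025·1854 + 9801·935 + 16900·3538 = 74564485; centroid 74564485/29726 ≈ 2508.39.

x ≈ 2508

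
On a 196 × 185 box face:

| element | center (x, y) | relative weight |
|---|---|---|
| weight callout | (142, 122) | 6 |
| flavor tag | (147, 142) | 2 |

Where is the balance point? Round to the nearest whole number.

Total weight = 6 + 2 = 8.
x: (6·142 + 2·147) / 8 = 1146 / 8 ≈ 143.25
y: (6·122 + 2·142) / 8 = 1016 / 8 ≈ 127.00

(143, 127)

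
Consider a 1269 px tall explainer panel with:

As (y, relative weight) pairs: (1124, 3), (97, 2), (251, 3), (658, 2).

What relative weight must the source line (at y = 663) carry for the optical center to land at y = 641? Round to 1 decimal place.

Known weights sum to 3 + 2 + 3 + 2 = 10; their moment is 3·1124 + 2·97 + 3·251 + 2·658 = 5635.
For the centroid to hit 641: (5635 + w·663) / (10 + w) = 641.
Rearranging, w·(663 − 641) = 641·10 − 5635 = 775, so w ≈ 775/22 = 35.23.

w ≈ 35.2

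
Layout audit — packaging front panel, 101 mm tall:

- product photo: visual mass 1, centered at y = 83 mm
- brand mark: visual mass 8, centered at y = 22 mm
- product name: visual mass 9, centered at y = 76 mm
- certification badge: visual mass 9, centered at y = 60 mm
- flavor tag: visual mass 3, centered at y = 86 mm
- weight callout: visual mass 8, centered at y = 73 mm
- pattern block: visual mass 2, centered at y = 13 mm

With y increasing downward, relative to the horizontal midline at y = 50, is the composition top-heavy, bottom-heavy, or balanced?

bottom-heavy

Total weight = 1 + 8 + 9 + 9 + 3 + 8 + 2 = 40.
y: moment 2351 / weight 40 ≈ 58.77
58.8 lies below (larger y than) the midline 50, so the layout is bottom-heavy.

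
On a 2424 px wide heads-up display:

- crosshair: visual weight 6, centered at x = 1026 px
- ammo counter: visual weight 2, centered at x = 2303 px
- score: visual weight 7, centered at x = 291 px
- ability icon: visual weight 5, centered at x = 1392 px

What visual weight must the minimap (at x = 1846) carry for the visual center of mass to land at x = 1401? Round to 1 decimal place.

Known weights sum to 6 + 2 + 7 + 5 = 20; their moment is 6·1026 + 2·2303 + 7·291 + 5·1392 = 19759.
Set Σw·x/Σw = 1401: (19759 + 1846w) = 1401·(20 + w).
So w = (1401·20 − 19759)/(1846 − 1401) = 8261/445 ≈ 18.56.

w ≈ 18.6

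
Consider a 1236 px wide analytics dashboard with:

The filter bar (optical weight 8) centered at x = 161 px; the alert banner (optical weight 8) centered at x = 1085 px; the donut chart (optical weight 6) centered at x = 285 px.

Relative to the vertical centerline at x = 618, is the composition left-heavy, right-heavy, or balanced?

Total weight = 8 + 8 + 6 = 22.
x-moment: 8·161 + 8·1085 + 6·285 = 11678; centroid 11678/22 ≈ 530.82.
Since 530.8 is left of 618, the composition reads left-heavy.

left-heavy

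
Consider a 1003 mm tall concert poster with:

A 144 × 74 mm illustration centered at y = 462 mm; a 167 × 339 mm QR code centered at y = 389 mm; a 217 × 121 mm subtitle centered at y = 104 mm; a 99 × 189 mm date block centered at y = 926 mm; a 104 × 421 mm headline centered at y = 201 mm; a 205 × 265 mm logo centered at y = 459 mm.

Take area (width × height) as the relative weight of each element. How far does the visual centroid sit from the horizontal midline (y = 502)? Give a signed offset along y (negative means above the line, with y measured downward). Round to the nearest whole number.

≈ -118 mm

Areas → weights: illustration 144·74 = 10656, QR code 167·339 = 56613, subtitle 217·121 = 26257, date block 99·189 = 18711, headline 104·421 = 43784, logo 205·265 = 54325; Σw = 210346.
y: moment 80738402 / weight 210346 ≈ 383.84
Offset from y = 502: 383.84 − 502 ≈ -118.16.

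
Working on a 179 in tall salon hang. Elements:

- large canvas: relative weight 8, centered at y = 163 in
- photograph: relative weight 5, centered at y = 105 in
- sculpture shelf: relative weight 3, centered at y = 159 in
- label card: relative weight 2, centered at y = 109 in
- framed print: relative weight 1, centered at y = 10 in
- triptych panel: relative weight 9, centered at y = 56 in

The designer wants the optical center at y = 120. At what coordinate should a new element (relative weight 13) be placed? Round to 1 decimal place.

After adding the new element, total weight = 8 + 5 + 3 + 2 + 1 + 9 + 13 = 41.
y: target moment 41×120 = 4920; current 8·163 + 5·105 + 3·159 + 2·109 + 1·10 + 9·56 = 3038; the new element supplies 1882, so y = 1882/13 ≈ 144.77.

y ≈ 144.8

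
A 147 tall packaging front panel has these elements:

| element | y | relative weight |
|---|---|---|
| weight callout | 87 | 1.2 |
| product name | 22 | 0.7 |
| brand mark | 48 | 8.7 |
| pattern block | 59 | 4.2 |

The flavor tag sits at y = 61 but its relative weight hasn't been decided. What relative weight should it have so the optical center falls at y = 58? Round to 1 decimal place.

Fixed elements: Σw = 1.2 + 0.7 + 8.7 + 4.2 = 14.8, Σw·y = 1.2·87 + 0.7·22 + 8.7·48 + 4.2·59 = 785.2.
For the centroid to hit 58: (785.2 + w·61) / (14.8 + w) = 58.
So w = (58·14.8 − 785.2)/(61 − 58) = 73.2/3 ≈ 24.40.

w ≈ 24.4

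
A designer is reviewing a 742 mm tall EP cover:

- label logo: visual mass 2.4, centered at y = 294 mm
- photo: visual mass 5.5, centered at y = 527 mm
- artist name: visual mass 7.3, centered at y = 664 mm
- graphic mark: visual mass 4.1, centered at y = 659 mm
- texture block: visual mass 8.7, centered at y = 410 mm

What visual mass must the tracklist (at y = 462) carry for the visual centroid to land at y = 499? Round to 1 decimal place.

w ≈ 20.2

Fixed elements: Σw = 2.4 + 5.5 + 7.3 + 4.1 + 8.7 = 28.0, Σw·y = 2.4·294 + 5.5·527 + 7.3·664 + 4.1·659 + 8.7·410 = 14720.2.
For the centroid to hit 499: (14720.2 + w·462) / (28.0 + w) = 499.
Rearranging, w·(462 − 499) = 499·28.0 − 14720.2 = -748.2, so w ≈ -748.2/-37 = 20.22.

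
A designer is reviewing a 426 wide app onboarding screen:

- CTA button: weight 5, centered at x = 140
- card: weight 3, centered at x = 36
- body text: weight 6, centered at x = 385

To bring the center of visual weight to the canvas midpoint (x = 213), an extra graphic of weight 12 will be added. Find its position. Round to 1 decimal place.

After adding the extra graphic, total weight = 5 + 3 + 6 + 12 = 26.
Along x: (3118 + 12·x) / 26 = 213 (existing moment 5·140 + 3·36 + 6·385 = 3118) ⇒ x = (5538 − 3118) / 12 ≈ 201.67.

x ≈ 201.7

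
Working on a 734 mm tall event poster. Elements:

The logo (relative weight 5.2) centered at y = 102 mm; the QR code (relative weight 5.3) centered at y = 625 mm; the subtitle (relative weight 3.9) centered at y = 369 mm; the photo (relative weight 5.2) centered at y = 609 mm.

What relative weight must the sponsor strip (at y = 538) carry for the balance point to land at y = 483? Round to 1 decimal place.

w ≈ 18.5

Existing Σw = 19.6 (5.2 + 5.3 + 3.9 + 5.2); existing moment 5.2·102 + 5.3·625 + 3.9·369 + 5.2·609 = 8448.8.
Balance at y = 483 requires (8448.8 + w·538) / (19.6 + w) = 483.
So w = (483·19.6 − 8448.8)/(538 − 483) = 1018.0/55 ≈ 18.51.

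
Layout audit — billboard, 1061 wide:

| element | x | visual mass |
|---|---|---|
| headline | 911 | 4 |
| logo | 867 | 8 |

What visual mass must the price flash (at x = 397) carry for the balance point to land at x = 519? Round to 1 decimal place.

w ≈ 35.7

Existing Σw = 12 (4 + 8); existing moment 4·911 + 8·867 = 10580.
For the centroid to hit 519: (10580 + w·397) / (12 + w) = 519.
So w = (519·12 − 10580)/(397 − 519) = -4352/-122 ≈ 35.67.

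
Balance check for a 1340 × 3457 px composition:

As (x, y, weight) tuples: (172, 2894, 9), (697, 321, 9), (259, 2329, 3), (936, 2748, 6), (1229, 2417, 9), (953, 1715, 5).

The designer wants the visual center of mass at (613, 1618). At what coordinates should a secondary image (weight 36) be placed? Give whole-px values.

New total weight: (9 + 9 + 3 + 6 + 9 + 5) + 36 = 77.
x: need Σw·x = 77·613 = 47201. Existing = 9·172 + 9·697 + 3·259 + 6·936 + 9·1229 + 5·953 = 30040. Remainder 17161 / 36 ≈ 476.69.
y: need Σw·y = 77·1618 = 124586. Existing = 9·2894 + 9·321 + 3·2329 + 6·2748 + 9·2417 + 5·1715 = 82738. Remainder 41848 / 36 ≈ 1162.44.

(477, 1162)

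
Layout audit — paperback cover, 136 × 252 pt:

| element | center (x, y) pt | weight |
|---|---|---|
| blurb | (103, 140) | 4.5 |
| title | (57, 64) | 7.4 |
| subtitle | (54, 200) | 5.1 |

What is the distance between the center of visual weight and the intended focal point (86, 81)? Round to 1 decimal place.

≈ 47.4 pt

Total weight = 4.5 + 7.4 + 5.1 = 17.0.
x: (4.5·103 + 7.4·57 + 5.1·54) / 17.0 = 1160.7 / 17.0 ≈ 68.28
y: (4.5·140 + 7.4·64 + 5.1·200) / 17.0 = 2123.6 / 17.0 ≈ 124.92
Offset from (86, 81): Δx ≈ -17.72, Δy ≈ 43.92; distance = √(Δx² + Δy²) ≈ 47.36.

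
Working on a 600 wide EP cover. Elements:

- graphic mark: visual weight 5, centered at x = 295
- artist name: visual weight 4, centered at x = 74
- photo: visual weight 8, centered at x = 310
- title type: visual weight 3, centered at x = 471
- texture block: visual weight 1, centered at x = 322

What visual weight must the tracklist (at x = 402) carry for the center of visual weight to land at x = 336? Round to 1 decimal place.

Fixed elements: Σw = 5 + 4 + 8 + 3 + 1 = 21, Σw·x = 5·295 + 4·74 + 8·310 + 3·471 + 1·322 = 5986.
For the centroid to hit 336: (5986 + w·402) / (21 + w) = 336.
Rearranging, w·(402 − 336) = 336·21 − 5986 = 1070, so w ≈ 1070/66 = 16.21.

w ≈ 16.2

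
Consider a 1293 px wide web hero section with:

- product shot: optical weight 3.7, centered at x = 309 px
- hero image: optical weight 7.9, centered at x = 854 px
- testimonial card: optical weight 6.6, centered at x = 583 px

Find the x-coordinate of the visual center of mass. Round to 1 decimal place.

Weights sum to 3.7 + 7.9 + 6.6 = 18.2.
x: (3.7·309 + 7.9·854 + 6.6·583) / 18.2 = 11737.7 / 18.2 ≈ 644.93

x ≈ 644.9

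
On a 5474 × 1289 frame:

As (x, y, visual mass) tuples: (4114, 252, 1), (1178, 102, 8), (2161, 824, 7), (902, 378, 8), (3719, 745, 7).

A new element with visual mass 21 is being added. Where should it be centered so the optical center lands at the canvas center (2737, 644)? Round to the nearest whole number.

New total weight: (1 + 8 + 7 + 8 + 7) + 21 = 52.
Along x: (61914 + 21·x) / 52 = 2737 (existing moment 1·4114 + 8·1178 + 7·2161 + 8·902 + 7·3719 = 61914) ⇒ x = (142324 − 61914) / 21 ≈ 3829.05.
Along y: (15075 + 21·y) / 52 = 644 (existing moment 1·252 + 8·102 + 7·824 + 8·378 + 7·745 = 15075) ⇒ y = (33488 − 15075) / 21 ≈ 876.81.

(3829, 877)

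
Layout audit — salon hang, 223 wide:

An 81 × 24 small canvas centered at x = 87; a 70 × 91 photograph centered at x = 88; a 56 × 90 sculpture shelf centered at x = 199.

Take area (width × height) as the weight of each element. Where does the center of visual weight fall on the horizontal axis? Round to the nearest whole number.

Areas: small canvas 81·24 = 1944, photograph 70·91 = 6370, sculpture shelf 56·90 = 5040. Total weight = 13354.
Σw·x = 1944·87 + 6370·88 + 5040·199 = 1732648, so x̄ = 1732648/13354 ≈ 129.75.

x ≈ 130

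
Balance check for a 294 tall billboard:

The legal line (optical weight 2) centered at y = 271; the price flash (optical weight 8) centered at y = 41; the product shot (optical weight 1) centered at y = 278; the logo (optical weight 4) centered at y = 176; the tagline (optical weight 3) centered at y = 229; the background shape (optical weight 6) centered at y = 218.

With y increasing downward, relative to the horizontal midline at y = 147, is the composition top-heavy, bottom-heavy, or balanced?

bottom-heavy

Σw = 2 + 8 + 1 + 4 + 3 + 6 = 24.
y: (2·271 + 8·41 + 1·278 + 4·176 + 3·229 + 6·218) / 24 = 3847 / 24 ≈ 160.29
Since 160.3 is below (larger y than) 147, the composition reads bottom-heavy.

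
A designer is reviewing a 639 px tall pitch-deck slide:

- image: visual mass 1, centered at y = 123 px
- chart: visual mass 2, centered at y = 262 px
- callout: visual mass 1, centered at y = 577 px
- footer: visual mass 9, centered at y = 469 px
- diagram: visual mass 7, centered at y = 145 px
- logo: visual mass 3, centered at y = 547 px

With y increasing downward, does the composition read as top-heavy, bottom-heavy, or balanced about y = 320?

Total weight = 1 + 2 + 1 + 9 + 7 + 3 = 23.
y: moment 8101 / weight 23 ≈ 352.22
352.2 vs midline 320 → bottom-heavy.

bottom-heavy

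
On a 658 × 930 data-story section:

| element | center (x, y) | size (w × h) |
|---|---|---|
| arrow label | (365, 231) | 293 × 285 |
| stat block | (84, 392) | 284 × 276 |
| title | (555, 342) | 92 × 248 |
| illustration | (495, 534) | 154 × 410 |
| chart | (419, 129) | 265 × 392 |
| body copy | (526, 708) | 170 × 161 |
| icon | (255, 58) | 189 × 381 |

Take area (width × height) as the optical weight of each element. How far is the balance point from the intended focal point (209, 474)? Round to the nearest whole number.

Taking area as weight: arrow label 293·285 = 83505, stat block 284·276 = 78384, title 92·248 = 22816, illustration 154·410 = 63140, chart 265·392 = 103880, body copy 170·161 = 27370, icon 189·381 = 72009. Sum 451104.
Σw·x = 157265396; x̄ = 157265396/451104 ≈ 348.62.
Σw·y = 128491017; ȳ = 128491017/451104 ≈ 284.84.
Relative to (209, 474): Δ = (139.62, -189.16); |Δ| = √(139.62² + -189.16²) ≈ 235.11.

≈ 235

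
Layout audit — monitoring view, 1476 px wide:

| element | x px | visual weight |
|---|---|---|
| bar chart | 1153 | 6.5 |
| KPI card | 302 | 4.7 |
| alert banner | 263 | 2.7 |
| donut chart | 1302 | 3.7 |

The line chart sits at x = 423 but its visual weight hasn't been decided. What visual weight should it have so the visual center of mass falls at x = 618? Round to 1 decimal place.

w ≈ 18.3

Known weights sum to 6.5 + 4.7 + 2.7 + 3.7 = 17.6; their moment is 6.5·1153 + 4.7·302 + 2.7·263 + 3.7·1302 = 14441.4.
Set Σw·x/Σw = 618: (14441.4 + 423w) = 618·(17.6 + w).
Rearranging, w·(423 − 618) = 618·17.6 − 14441.4 = -3564.6, so w ≈ -3564.6/-195 = 18.28.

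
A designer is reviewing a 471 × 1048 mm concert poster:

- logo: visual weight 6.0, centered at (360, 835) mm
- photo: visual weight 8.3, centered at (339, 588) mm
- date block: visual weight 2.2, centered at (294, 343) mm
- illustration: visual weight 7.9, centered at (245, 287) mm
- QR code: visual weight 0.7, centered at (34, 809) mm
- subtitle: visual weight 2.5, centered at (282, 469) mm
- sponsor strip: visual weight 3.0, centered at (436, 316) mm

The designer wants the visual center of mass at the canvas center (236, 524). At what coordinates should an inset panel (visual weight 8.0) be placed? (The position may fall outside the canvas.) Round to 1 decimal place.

With the inset panel, Σw becomes 6.0 + 8.3 + 2.2 + 7.9 + 0.7 + 2.5 + 3.0 + 8.0 = 38.6.
Along x: (9592.8 + 8.0·x) / 38.6 = 236 (existing moment 6.0·360 + 8.3·339 + 2.2·294 + 7.9·245 + 0.7·34 + 2.5·282 + 3.0·436 = 9592.8) ⇒ x = (9109.6 − 9592.8) / 8.0 ≈ -60.40.
Along y: (15599.1 + 8.0·y) / 38.6 = 524 (existing moment 6.0·835 + 8.3·588 + 2.2·343 + 7.9·287 + 0.7·809 + 2.5·469 + 3.0·316 = 15599.1) ⇒ y = (20226.4 − 15599.1) / 8.0 ≈ 578.41.

(-60.4, 578.4)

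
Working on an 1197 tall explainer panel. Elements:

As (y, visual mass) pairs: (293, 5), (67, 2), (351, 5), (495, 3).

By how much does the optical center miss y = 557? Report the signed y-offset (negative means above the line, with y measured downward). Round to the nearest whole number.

Σw = 5 + 2 + 5 + 3 = 15.
Σw·y = 5·293 + 2·67 + 5·351 + 3·495 = 4839, so ȳ = 4839/15 ≈ 322.60.
Difference: 322.60 − 557 ≈ -234.40.

≈ -234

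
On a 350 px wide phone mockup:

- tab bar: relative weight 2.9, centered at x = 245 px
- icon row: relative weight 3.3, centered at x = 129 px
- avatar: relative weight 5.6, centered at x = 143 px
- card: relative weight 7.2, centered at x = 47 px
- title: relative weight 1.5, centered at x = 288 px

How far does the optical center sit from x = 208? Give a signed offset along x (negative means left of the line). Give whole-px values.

≈ -76 px

Weights sum to 2.9 + 3.3 + 5.6 + 7.2 + 1.5 = 20.5.
x: (2.9·245 + 3.3·129 + 5.6·143 + 7.2·47 + 1.5·288) / 20.5 = 2707.4 / 20.5 ≈ 132.07
Against x = 208, that's 132.07 − 208 = -75.93.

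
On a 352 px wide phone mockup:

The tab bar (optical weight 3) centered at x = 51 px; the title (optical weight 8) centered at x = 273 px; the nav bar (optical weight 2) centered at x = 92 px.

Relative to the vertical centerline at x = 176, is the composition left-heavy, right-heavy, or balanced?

Weights sum to 3 + 8 + 2 = 13.
Σw·x = 3·51 + 8·273 + 2·92 = 2521, so x̄ = 2521/13 ≈ 193.92.
193.9 vs midline 176 → right-heavy.

right-heavy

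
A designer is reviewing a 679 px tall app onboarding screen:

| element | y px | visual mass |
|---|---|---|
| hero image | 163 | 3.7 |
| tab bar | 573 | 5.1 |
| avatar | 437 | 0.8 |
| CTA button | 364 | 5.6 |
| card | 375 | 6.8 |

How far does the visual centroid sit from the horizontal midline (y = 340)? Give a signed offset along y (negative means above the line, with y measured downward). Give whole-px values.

Total weight = 3.7 + 5.1 + 0.8 + 5.6 + 6.8 = 22.0.
y: (3.7·163 + 5.1·573 + 0.8·437 + 5.6·364 + 6.8·375) / 22.0 = 8463.4 / 22.0 ≈ 384.70
Against y = 340, that's 384.70 − 340 = 44.70.

≈ 45 px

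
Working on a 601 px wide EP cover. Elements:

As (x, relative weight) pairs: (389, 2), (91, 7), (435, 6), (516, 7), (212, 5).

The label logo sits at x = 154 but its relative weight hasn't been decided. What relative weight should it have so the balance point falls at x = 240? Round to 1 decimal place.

Known weights sum to 2 + 7 + 6 + 7 + 5 = 27; their moment is 2·389 + 7·91 + 6·435 + 7·516 + 5·212 = 8697.
For the centroid to hit 240: (8697 + w·154) / (27 + w) = 240.
Rearranging, w·(154 − 240) = 240·27 − 8697 = -2217, so w ≈ -2217/-86 = 25.78.

w ≈ 25.8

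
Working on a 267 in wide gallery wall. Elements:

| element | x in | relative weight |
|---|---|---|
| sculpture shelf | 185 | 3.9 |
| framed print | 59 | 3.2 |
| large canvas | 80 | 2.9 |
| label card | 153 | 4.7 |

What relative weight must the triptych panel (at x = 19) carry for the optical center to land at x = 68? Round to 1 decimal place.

Fixed elements: Σw = 3.9 + 3.2 + 2.9 + 4.7 = 14.7, Σw·x = 3.9·185 + 3.2·59 + 2.9·80 + 4.7·153 = 1861.4.
For the centroid to hit 68: (1861.4 + w·19) / (14.7 + w) = 68.
Rearranging, w·(19 − 68) = 68·14.7 − 1861.4 = -861.8, so w ≈ -861.8/-49 = 17.59.

w ≈ 17.6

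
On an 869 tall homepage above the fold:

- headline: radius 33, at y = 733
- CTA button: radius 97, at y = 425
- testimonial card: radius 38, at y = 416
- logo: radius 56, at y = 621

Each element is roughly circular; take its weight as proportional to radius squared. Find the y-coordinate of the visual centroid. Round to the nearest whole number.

y ≈ 487

Weights ∝ r²: headline 33² = 1089, CTA button 97² = 9409, testimonial card 38² = 1444, logo 56² = 3136; Σw = 15078.
y-moment: 1089·733 + 9409·425 + 1444·416 + 3136·621 = 7345222; centroid 7345222/15078 ≈ 487.15.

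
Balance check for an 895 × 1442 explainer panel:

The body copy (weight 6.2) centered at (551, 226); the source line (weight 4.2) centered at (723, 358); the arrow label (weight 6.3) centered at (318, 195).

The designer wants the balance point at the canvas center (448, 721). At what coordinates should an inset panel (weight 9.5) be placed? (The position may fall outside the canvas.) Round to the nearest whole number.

(345, 1553)

New total weight: (6.2 + 4.2 + 6.3) + 9.5 = 26.2.
Along x: (8456.2 + 9.5·x) / 26.2 = 448 (existing moment 6.2·551 + 4.2·723 + 6.3·318 = 8456.2) ⇒ x = (11737.6 − 8456.2) / 9.5 ≈ 345.41.
Along y: (4133.3 + 9.5·y) / 26.2 = 721 (existing moment 6.2·226 + 4.2·358 + 6.3·195 = 4133.3) ⇒ y = (18890.2 − 4133.3) / 9.5 ≈ 1553.36.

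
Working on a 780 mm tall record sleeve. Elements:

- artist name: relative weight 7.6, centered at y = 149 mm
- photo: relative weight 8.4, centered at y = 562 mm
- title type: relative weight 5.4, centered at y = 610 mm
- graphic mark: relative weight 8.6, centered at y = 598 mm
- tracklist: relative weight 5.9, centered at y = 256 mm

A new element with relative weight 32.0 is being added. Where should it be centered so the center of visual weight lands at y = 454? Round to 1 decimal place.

y ≈ 469.6

New total weight: (7.6 + 8.4 + 5.4 + 8.6 + 5.9) + 32.0 = 67.9.
y: need Σw·y = 67.9·454 = 30826.6. Existing = 7.6·149 + 8.4·562 + 5.4·610 + 8.6·598 + 5.9·256 = 15800.4. Remainder 15026.2 / 32.0 ≈ 469.57.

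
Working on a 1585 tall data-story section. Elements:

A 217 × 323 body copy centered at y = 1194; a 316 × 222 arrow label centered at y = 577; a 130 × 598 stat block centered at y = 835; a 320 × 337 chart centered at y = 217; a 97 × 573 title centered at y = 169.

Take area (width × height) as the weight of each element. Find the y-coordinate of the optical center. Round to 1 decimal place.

Areas: body copy 217·323 = 70091, arrow label 316·222 = 70152, stat block 130·598 = 77740, chart 320·337 = 107840, title 97·573 = 55581. Total weight = 381404.
Σw·y = 70091·1194 + 70152·577 + 77740·835 + 107840·217 + 55581·169 = 221873727, so ȳ = 221873727/381404 ≈ 581.73.

y ≈ 581.7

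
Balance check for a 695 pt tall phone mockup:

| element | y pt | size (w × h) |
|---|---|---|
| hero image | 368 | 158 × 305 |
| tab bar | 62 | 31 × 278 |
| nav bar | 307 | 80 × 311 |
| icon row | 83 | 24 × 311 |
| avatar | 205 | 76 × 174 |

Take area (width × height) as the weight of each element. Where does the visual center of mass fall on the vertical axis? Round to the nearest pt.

y ≈ 286

Areas: hero image 158·305 = 48190, tab bar 31·278 = 8618, nav bar 80·311 = 24880, icon row 24·311 = 7464, avatar 76·174 = 13224. Total weight = 102376.
Σw·y = 48190·368 + 8618·62 + 24880·307 + 7464·83 + 13224·205 = 29236828, so ȳ = 29236828/102376 ≈ 285.58.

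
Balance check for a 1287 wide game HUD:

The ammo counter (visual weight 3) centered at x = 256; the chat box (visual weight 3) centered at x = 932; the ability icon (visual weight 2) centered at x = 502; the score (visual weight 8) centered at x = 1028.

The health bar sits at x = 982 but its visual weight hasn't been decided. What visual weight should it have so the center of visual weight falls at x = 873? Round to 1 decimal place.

w ≈ 10.8

Fixed elements: Σw = 3 + 3 + 2 + 8 = 16, Σw·x = 3·256 + 3·932 + 2·502 + 8·1028 = 12792.
Set Σw·x/Σw = 873: (12792 + 982w) = 873·(16 + w).
Solving: w = (873·16 − 12792) / (982 − 873) = 1176 / 109 ≈ 10.79.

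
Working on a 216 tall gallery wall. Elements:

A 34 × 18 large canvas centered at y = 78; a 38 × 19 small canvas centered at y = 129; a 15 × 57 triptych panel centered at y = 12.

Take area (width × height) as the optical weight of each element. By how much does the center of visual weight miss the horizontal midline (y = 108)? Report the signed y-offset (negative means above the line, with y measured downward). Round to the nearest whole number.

≈ -39

Areas → weights: large canvas 34·18 = 612, small canvas 38·19 = 722, triptych panel 15·57 = 855; Σw = 2189.
y-moment: 612·78 + 722·129 + 855·12 = 151134; centroid 151134/2189 ≈ 69.04.
Offset from y = 108: 69.04 − 108 ≈ -38.96.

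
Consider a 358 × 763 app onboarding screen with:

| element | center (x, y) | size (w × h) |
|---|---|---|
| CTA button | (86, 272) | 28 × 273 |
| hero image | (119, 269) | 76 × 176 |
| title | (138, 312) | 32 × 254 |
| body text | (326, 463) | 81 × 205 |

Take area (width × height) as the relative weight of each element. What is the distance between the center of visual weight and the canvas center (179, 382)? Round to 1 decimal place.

Taking area as weight: CTA button 28·273 = 7644, hero image 76·176 = 13376, title 32·254 = 8128, body text 81·205 = 16605. Sum 45753.
x: (7644·86 + 13376·119 + 8128·138 + 16605·326) / 45753 = 8784022 / 45753 ≈ 191.99
y: (7644·272 + 13376·269 + 8128·312 + 16605·463) / 45753 = 15901363 / 45753 ≈ 347.55
Relative to (179, 382): Δ = (12.99, -34.45); |Δ| = √(12.99² + -34.45²) ≈ 36.82.

≈ 36.8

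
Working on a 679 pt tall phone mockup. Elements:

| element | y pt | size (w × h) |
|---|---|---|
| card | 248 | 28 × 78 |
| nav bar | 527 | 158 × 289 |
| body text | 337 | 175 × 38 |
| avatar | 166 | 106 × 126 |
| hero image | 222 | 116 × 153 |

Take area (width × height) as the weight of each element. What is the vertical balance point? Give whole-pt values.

y ≈ 386

Taking area as weight: card 28·78 = 2184, nav bar 158·289 = 45662, body text 175·38 = 6650, avatar 106·126 = 13356, hero image 116·153 = 17748. Sum 85600.
y: (2184·248 + 45662·527 + 6650·337 + 13356·166 + 17748·222) / 85600 = 33003708 / 85600 ≈ 385.56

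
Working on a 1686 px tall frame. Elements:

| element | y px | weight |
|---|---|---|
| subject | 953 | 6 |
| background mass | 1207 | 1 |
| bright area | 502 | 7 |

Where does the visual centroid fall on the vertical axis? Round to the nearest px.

y ≈ 746

Σw = 6 + 1 + 7 = 14.
y-moment: 6·953 + 1·1207 + 7·502 = 10439; centroid 10439/14 ≈ 745.64.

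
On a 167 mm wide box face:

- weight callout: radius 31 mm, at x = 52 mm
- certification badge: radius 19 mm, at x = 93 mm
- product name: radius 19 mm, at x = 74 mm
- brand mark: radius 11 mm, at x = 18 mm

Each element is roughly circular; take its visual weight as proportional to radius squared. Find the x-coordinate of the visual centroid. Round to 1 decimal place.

r² weights: weight callout 31² = 961, certification badge 19² = 361, product name 19² = 361, brand mark 11² = 121. Total = 1804.
x-moment: 961·52 + 361·93 + 361·74 + 121·18 = 112437; centroid 112437/1804 ≈ 62.33.

x ≈ 62.3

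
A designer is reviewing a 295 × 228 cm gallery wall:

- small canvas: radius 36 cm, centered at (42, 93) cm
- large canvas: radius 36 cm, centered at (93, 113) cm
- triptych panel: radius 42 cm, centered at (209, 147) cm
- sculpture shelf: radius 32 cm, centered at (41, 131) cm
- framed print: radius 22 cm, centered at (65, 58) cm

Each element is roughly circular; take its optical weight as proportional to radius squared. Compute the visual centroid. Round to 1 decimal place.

(105.2, 117.4)

r² weights: small canvas 36² = 1296, large canvas 36² = 1296, triptych panel 42² = 1764, sculpture shelf 32² = 1024, framed print 22² = 484. Total = 5864.
x-moment: 1296·42 + 1296·93 + 1764·209 + 1024·41 + 484·65 = 617080; centroid 617080/5864 ≈ 105.23.
y-moment: 1296·93 + 1296·113 + 1764·147 + 1024·131 + 484·58 = 688500; centroid 688500/5864 ≈ 117.41.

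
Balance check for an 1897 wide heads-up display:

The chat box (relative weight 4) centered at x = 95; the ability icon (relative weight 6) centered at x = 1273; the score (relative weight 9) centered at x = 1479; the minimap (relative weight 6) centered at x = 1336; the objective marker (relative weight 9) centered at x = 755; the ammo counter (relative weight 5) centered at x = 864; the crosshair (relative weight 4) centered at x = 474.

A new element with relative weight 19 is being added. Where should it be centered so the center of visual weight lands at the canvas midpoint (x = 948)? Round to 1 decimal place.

After adding the new element, total weight = 4 + 6 + 9 + 6 + 9 + 5 + 4 + 19 = 62.
x: need Σw·x = 62·948 = 58776. Existing = 4·95 + 6·1273 + 9·1479 + 6·1336 + 9·755 + 5·864 + 4·474 = 42356. Remainder 16420 / 19 ≈ 864.21.

x ≈ 864.2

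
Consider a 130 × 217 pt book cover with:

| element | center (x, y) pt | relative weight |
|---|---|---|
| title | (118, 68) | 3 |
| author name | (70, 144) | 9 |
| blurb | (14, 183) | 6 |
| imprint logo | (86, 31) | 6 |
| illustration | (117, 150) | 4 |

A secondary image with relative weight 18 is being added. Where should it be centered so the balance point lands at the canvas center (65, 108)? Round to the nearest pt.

After adding the secondary image, total weight = 3 + 9 + 6 + 6 + 4 + 18 = 46.
Along x: (2052 + 18·x) / 46 = 65 (existing moment 3·118 + 9·70 + 6·14 + 6·86 + 4·117 = 2052) ⇒ x = (2990 − 2052) / 18 ≈ 52.11.
Along y: (3384 + 18·y) / 46 = 108 (existing moment 3·68 + 9·144 + 6·183 + 6·31 + 4·150 = 3384) ⇒ y = (4968 − 3384) / 18 ≈ 88.00.

(52, 88)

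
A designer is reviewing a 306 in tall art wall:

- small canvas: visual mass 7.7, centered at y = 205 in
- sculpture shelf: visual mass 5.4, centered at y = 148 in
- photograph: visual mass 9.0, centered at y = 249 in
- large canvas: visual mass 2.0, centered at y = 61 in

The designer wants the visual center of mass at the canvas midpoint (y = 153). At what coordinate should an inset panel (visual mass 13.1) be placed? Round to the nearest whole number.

y ≈ 73

New total weight: (7.7 + 5.4 + 9.0 + 2.0) + 13.1 = 37.2.
Along y: (4740.7 + 13.1·y) / 37.2 = 153 (existing moment 7.7·205 + 5.4·148 + 9.0·249 + 2.0·61 = 4740.7) ⇒ y = (5691.6 − 4740.7) / 13.1 ≈ 72.59.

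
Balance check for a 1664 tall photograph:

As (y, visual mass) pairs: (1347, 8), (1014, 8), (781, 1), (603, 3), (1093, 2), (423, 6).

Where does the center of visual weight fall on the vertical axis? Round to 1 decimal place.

Σw = 8 + 8 + 1 + 3 + 2 + 6 = 28.
y: moment 26202 / weight 28 ≈ 935.79

y ≈ 935.8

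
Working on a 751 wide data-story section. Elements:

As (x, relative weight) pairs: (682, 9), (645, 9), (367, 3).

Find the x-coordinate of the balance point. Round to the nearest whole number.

Weights sum to 9 + 9 + 3 = 21.
x-moment: 9·682 + 9·645 + 3·367 = 13044; centroid 13044/21 ≈ 621.14.

x ≈ 621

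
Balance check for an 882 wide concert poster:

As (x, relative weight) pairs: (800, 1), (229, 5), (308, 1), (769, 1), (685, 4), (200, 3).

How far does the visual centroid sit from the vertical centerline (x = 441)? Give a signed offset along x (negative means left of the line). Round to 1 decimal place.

≈ -16.9

Weights sum to 1 + 5 + 1 + 1 + 4 + 3 = 15.
Σw·x = 1·800 + 5·229 + 1·308 + 1·769 + 4·685 + 3·200 = 6362, so x̄ = 6362/15 ≈ 424.13.
Difference: 424.13 − 441 ≈ -16.87.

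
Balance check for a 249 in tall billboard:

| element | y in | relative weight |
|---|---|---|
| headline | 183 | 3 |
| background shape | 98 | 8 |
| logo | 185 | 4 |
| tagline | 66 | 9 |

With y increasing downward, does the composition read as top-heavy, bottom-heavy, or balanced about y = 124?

Weights sum to 3 + 8 + 4 + 9 = 24.
y: (3·183 + 8·98 + 4·185 + 9·66) / 24 = 2667 / 24 ≈ 111.12
Since 111.1 is above (smaller y than) 124, the composition reads top-heavy.

top-heavy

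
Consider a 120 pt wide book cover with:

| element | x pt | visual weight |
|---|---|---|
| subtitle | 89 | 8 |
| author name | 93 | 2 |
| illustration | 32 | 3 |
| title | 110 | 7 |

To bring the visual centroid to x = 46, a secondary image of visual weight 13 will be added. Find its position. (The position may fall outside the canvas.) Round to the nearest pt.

x ≈ -19

With the secondary image, Σw becomes 8 + 2 + 3 + 7 + 13 = 33.
x: need Σw·x = 33·46 = 1518. Existing = 8·89 + 2·93 + 3·32 + 7·110 = 1764. Remainder -246 / 13 ≈ -18.92.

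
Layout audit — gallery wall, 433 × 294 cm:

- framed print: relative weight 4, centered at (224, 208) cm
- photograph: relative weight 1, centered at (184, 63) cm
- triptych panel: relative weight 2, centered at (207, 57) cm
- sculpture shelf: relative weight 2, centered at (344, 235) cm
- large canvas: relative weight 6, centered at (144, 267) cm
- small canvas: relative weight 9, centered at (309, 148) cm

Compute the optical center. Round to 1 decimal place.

Total weight = 4 + 1 + 2 + 2 + 6 + 9 = 24.
Σw·x = 4·224 + 1·184 + 2·207 + 2·344 + 6·144 + 9·309 = 5827, so x̄ = 5827/24 ≈ 242.79.
Σw·y = 4·208 + 1·63 + 2·57 + 2·235 + 6·267 + 9·148 = 4413, so ȳ = 4413/24 ≈ 183.88.

(242.8, 183.9)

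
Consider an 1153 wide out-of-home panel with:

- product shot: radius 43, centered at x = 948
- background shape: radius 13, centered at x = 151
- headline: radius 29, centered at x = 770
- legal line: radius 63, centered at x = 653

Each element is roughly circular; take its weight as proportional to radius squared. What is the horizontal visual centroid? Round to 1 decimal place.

r² weights: product shot 43² = 1849, background shape 13² = 169, headline 29² = 841, legal line 63² = 3969. Total = 6828.
x-moment: 1849·948 + 169·151 + 841·770 + 3969·653 = 5017698; centroid 5017698/6828 ≈ 734.87.

x ≈ 734.9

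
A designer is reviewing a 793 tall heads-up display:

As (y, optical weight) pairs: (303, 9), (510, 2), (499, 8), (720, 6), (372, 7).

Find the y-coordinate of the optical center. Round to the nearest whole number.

Σw = 9 + 2 + 8 + 6 + 7 = 32.
y: (9·303 + 2·510 + 8·499 + 6·720 + 7·372) / 32 = 14663 / 32 ≈ 458.22

y ≈ 458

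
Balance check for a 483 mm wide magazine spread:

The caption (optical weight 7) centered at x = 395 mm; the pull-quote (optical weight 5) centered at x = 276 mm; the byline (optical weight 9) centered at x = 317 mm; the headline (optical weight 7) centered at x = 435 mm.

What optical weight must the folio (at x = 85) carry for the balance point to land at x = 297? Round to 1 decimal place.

Known weights sum to 7 + 5 + 9 + 7 = 28; their moment is 7·395 + 5·276 + 9·317 + 7·435 = 10043.
Set Σw·x/Σw = 297: (10043 + 85w) = 297·(28 + w).
Solving: w = (297·28 − 10043) / (85 − 297) = -1727 / -212 ≈ 8.15.

w ≈ 8.1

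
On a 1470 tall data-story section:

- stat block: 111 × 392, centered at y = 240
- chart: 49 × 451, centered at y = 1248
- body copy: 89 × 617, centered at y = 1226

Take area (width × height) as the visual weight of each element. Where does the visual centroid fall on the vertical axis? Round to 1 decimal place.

y ≈ 874.1

Areas → weights: stat block 111·392 = 43512, chart 49·451 = 22099, body copy 89·617 = 54913; Σw = 120524.
Σw·y = 43512·240 + 22099·1248 + 54913·1226 = 105345770, so ȳ = 105345770/120524 ≈ 874.06.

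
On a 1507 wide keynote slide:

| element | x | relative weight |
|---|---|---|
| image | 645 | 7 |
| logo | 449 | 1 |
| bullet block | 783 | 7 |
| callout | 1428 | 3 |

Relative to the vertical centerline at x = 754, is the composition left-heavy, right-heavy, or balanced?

right-heavy

Σw = 7 + 1 + 7 + 3 = 18.
Σw·x = 7·645 + 1·449 + 7·783 + 3·1428 = 14729, so x̄ = 14729/18 ≈ 818.28.
818.3 lies right of the midline 754, so the layout is right-heavy.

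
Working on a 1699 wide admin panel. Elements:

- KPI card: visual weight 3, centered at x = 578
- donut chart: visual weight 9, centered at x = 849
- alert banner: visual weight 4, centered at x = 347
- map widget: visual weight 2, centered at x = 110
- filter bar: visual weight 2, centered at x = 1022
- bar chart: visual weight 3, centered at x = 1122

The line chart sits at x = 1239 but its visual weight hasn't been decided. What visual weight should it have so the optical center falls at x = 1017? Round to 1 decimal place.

w ≈ 31.5

Fixed elements: Σw = 3 + 9 + 4 + 2 + 2 + 3 = 23, Σw·x = 3·578 + 9·849 + 4·347 + 2·110 + 2·1022 + 3·1122 = 16393.
Set Σw·x/Σw = 1017: (16393 + 1239w) = 1017·(23 + w).
Rearranging, w·(1239 − 1017) = 1017·23 − 16393 = 6998, so w ≈ 6998/222 = 31.52.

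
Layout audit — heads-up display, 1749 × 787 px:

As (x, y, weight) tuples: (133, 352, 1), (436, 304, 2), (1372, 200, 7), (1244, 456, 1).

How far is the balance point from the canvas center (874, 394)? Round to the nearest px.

≈ 246 px

Σw = 1 + 2 + 7 + 1 = 11.
x: (1·133 + 2·436 + 7·1372 + 1·1244) / 11 = 11853 / 11 ≈ 1077.55
y: (1·352 + 2·304 + 7·200 + 1·456) / 11 = 2816 / 11 ≈ 256.00
Offset from (874, 394): Δx ≈ 203.55, Δy ≈ -138.00; distance = √(Δx² + Δy²) ≈ 245.92.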